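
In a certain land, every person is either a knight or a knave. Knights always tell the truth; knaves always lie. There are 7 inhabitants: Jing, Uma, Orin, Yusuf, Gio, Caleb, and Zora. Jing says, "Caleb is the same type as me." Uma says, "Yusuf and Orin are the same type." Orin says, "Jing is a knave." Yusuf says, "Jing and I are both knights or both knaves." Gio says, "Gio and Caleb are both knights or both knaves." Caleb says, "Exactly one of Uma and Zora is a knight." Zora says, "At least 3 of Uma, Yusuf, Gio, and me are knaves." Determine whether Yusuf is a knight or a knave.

Yusuf is a knave.

Consistent assignments: {Jing=knight, Uma=knight, Orin=knave, Yusuf=knave, Gio=knight, Caleb=knight, Zora=knave}
In every consistent assignment, Yusuf is a knave.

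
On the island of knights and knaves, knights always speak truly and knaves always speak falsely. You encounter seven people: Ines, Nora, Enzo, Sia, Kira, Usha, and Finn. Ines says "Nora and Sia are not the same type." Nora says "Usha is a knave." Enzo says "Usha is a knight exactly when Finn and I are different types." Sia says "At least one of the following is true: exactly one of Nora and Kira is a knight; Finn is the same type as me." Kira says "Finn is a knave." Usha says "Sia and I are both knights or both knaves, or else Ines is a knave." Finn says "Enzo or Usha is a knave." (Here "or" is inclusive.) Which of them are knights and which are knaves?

Since Ines is a knight, "Nora and Sia are not the same type" needs to be true, which holds.
Nora is a knave, so "Usha is a knave" must be False — and it is.
Enzo is a knight, and the claim "Usha is a knight exactly when Finn and I are different types" is indeed true.
Sia is a knight, and the claim "at least one of the following is true: exactly one of Nora and Kira is a knight; Finn is the same type as me" is indeed true.
Kira (knight): "Finn is a knave" — true. ✓
Usha is a knight, and the claim "Sia and I are both knights or both knaves, or else Ines is a knave" is indeed true.
Finn (knave): "Enzo or Usha is a knave" — False. ✓

Ines is a knight, Nora is a knave, Enzo is a knight, Sia is a knight, Kira is a knight, Usha is a knight, and Finn is a knave.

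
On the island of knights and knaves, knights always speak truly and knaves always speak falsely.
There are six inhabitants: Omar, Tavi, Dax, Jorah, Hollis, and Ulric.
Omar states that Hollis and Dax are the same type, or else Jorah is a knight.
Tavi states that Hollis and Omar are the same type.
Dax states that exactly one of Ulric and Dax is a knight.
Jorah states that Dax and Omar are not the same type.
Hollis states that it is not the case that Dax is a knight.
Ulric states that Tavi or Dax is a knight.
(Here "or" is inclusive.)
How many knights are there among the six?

1

The unique consistent assignment is Omar=knave, Tavi=knave, Dax=knave, Jorah=knave, Hollis=knight, Ulric=knave.
That has 1 knight.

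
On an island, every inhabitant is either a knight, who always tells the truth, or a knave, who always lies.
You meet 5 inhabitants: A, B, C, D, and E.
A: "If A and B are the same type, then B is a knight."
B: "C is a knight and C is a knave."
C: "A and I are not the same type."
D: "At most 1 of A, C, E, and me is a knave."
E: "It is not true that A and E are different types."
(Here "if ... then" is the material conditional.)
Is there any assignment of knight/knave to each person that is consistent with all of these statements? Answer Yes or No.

Checking all 32 assignments, each has at least one speaker whose statement's truth value contradicts their type.

No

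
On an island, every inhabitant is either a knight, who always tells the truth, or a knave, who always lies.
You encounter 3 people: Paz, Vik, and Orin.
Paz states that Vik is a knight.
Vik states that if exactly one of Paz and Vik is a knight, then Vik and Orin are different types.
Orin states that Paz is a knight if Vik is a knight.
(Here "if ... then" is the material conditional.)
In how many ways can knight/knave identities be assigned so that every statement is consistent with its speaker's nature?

1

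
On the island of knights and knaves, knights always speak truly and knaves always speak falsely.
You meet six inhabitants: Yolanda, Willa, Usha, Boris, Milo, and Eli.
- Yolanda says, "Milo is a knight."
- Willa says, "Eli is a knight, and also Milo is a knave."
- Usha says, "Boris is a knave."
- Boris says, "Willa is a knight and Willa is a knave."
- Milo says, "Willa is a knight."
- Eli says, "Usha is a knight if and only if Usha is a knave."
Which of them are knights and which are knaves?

Yolanda is a knave, so "Milo is a knight" must be false — and it is.
Willa is a knave, so "Eli is a knight, and also Milo is a knave" must be false — and it is.
Usha (knight): "Boris is a knave" — True. ✓
Boris is a knave, so "Willa is a knight and Willa is a knave" must be false — and it is.
Milo is a knave; "Willa is a knight" is false, as required.
Eli is a knave, so "Usha is a knight if and only if Usha is a knave" must be false — and it is.

Knights: Usha. Knaves: Yolanda, Willa, Boris, Milo, and Eli.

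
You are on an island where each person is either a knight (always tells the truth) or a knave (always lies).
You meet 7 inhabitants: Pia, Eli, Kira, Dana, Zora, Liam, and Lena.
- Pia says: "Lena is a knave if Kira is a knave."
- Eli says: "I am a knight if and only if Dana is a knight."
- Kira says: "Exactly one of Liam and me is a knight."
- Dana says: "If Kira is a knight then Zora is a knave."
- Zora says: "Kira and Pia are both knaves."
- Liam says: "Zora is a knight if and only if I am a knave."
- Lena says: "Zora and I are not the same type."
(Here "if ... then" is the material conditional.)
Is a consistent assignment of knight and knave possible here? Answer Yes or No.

Yes

One consistent assignment: Pia=knight, Eli=knight, Kira=knight, Dana=knight, Zora=knave, Liam=knave, Lena=knight.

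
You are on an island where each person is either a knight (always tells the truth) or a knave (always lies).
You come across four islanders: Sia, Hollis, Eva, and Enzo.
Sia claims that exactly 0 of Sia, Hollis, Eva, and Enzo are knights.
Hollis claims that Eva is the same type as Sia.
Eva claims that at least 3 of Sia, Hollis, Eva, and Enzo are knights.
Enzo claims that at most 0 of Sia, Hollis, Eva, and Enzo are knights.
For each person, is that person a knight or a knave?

Knights: Hollis. Knaves: Sia, Eva, and Enzo.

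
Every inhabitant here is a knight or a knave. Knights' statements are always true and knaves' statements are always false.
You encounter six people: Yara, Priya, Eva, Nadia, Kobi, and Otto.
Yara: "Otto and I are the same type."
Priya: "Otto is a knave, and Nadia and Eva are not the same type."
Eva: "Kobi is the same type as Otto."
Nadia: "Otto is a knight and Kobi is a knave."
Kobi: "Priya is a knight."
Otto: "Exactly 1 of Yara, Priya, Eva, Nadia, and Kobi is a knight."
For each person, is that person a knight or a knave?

As a knave, Yara's statement "Otto and I are the same type" should be False; it is.
Priya is a knave, so "Otto is a knave, and Nadia and Eva are not the same type" must be False — and it is.
Eva is a knave, and the claim "Kobi is the same type as Otto" is indeed False.
Nadia is a knight, and the claim "Otto is a knight and Kobi is a knave" is indeed true.
Kobi is a knave, and the claim "Priya is a knight" is indeed False.
Otto (knight): "exactly 1 of Yara, Priya, Eva, Nadia, and Kobi is a knight" — true. ✓

Knights: Nadia and Otto. Knaves: Yara, Priya, Eva, and Kobi.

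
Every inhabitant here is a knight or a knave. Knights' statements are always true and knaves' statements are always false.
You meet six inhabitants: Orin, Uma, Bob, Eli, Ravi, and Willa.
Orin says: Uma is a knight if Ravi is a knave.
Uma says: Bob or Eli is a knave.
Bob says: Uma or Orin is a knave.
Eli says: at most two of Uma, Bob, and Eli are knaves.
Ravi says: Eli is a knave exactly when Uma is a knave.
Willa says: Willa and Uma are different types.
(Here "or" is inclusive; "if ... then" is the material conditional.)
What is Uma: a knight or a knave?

Consistent assignments: {Orin=knave, Uma=knave, Bob=knight, Eli=knight, Ravi=knave, Willa=knight}; {Orin=knave, Uma=knave, Bob=knight, Eli=knight, Ravi=knave, Willa=knave}
In every consistent assignment, Uma is a knave.

Uma is a knave.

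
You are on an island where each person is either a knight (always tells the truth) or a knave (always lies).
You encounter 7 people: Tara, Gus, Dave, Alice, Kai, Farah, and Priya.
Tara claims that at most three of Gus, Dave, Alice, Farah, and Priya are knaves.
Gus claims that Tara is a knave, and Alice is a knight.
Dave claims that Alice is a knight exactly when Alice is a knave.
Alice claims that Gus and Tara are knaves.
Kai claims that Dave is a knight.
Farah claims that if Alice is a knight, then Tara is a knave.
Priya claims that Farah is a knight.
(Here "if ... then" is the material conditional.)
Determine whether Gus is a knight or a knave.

Gus is a knave.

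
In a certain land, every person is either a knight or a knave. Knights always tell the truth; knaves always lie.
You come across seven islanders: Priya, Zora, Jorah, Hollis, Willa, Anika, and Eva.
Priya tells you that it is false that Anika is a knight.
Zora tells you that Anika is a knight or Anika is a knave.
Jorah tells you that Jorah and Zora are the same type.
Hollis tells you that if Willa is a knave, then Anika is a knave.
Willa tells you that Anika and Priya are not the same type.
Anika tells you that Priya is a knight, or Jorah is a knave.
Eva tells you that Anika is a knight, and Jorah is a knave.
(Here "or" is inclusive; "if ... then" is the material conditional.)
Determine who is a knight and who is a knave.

As a knave, Priya's statement "it is false that Anika is a knight" should be false; it is.
Zora (knight): "Anika is a knight or Anika is a knave" — True. ✓
As a knave, Jorah's statement "Jorah and Zora are the same type" should be false; it is.
As a knight, Hollis's statement "if Willa is a knave, then Anika is a knave" should be True; it is.
As a knight, Willa's statement "Anika and Priya are not the same type" should be True; it is.
Anika is a knight, and the claim "Priya is a knight, or Jorah is a knave" is indeed True.
Since Eva is a knight, "Anika is a knight, and Jorah is a knave" needs to be True, which holds.

Priya is a knave, Zora is a knight, Jorah is a knave, Hollis is a knight, Willa is a knight, Anika is a knight, and Eva is a knight.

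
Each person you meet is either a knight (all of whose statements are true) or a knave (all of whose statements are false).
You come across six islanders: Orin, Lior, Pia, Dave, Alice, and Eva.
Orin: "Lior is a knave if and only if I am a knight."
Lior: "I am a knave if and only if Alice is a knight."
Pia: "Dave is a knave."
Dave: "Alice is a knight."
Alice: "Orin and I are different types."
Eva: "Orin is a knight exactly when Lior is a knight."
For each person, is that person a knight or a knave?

Orin (knave): "Lior is a knave if and only if I am a knight" — false. ✓
Lior is a knave, so "I am a knave if and only if Alice is a knight" must be false — and it is.
Pia is a knight, and the claim "Dave is a knave" is indeed True.
Dave is a knave, and the claim "Alice is a knight" is indeed false.
Alice is a knave, and the claim "Orin and I are different types" is indeed false.
As a knight, Eva's statement "Orin is a knight exactly when Lior is a knight" should be True; it is.

Knights: Pia and Eva. Knaves: Orin, Lior, Dave, and Alice.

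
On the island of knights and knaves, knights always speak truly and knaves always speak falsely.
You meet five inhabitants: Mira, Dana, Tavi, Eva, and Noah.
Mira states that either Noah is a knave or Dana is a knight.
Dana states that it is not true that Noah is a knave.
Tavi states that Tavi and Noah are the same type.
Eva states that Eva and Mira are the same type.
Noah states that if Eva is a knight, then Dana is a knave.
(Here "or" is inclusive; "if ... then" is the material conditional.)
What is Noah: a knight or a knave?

Noah is a knight.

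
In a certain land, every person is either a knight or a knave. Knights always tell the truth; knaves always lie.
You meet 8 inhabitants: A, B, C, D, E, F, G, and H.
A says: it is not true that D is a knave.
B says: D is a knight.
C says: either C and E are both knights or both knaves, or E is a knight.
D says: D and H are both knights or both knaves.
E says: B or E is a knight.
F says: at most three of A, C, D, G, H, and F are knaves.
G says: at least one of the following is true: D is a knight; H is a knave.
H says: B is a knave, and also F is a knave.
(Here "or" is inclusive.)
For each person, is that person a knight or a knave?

A is a knave, B is a knave, C is a knight, D is a knave, E is a knight, F is a knave, G is a knave, and H is a knight.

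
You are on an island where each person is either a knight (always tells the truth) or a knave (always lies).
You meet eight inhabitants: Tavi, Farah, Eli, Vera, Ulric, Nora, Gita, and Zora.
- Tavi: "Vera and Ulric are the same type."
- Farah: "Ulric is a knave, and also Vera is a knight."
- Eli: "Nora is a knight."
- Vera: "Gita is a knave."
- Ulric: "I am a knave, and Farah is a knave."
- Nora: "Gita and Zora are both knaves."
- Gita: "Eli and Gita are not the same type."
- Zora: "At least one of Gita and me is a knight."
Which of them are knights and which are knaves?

Tavi is a knave, so "Vera and Ulric are the same type" must be false — and it is.
Farah is a knight; "Ulric is a knave, and also Vera is a knight" is true, as required.
As a knave, Eli's statement "Nora is a knight" should be false; it is.
As a knight, Vera's statement "Gita is a knave" should be true; it is.
Since Ulric is a knave, "I am a knave, and Farah is a knave" needs to be false, which holds.
Nora (knave): "Gita and Zora are both knaves" — false. ✓
Gita is a knave, so "Eli and Gita are not the same type" must be false — and it is.
Zora is a knight; "at least one of Gita and me is a knight" is true, as required.

Tavi is a knave, Farah is a knight, Eli is a knave, Vera is a knight, Ulric is a knave, Nora is a knave, Gita is a knave, and Zora is a knight.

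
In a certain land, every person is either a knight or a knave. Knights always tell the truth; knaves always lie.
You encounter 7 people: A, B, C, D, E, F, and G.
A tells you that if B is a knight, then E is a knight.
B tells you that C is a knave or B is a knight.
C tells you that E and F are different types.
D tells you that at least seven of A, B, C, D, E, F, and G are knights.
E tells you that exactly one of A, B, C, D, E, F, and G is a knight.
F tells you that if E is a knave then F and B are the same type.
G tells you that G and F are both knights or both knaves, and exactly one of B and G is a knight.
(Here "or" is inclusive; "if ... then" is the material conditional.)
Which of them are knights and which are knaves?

Knights: B, C, and F. Knaves: A, D, E, and G.

A is a knave; "if B is a knight, then E is a knight" is false, as required.
B is a knight, and the claim "C is a knave or B is a knight" is indeed true.
As a knight, C's statement "E and F are different types" should be true; it is.
D is a knave, and the claim "at least seven of A, B, C, D, E, F, and G are knights" is indeed false.
As a knave, E's statement "exactly one of A, B, C, D, E, F, and G is a knight" should be false; it is.
As a knight, F's statement "if E is a knave then F and B are the same type" should be true; it is.
G (knave): "G and F are both knights or both knaves, and exactly one of B and G is a knight" — false. ✓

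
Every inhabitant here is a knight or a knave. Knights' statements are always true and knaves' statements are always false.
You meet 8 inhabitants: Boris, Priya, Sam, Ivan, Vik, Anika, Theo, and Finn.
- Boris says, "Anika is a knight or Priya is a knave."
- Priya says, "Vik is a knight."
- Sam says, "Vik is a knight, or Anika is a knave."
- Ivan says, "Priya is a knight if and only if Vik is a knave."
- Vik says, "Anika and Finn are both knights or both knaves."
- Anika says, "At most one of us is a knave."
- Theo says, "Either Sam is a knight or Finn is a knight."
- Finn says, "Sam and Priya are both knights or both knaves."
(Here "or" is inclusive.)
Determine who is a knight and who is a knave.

Boris is a knight; "Anika is a knight or Priya is a knave" is True, as required.
As a knight, Priya's statement "Vik is a knight" should be True; it is.
Sam (knight): "Vik is a knight, or Anika is a knave" — True. ✓
Since Ivan is a knave, "Priya is a knight if and only if Vik is a knave" needs to be false, which holds.
Vik (knight): "Anika and Finn are both knights or both knaves" — True. ✓
Anika is a knight, so "at most one of us is a knave" must be True — and it is.
Theo (knight): "either Sam is a knight or Finn is a knight" — True. ✓
Finn is a knight, and the claim "Sam and Priya are both knights or both knaves" is indeed True.

Boris is a knight, Priya is a knight, Sam is a knight, Ivan is a knave, Vik is a knight, Anika is a knight, Theo is a knight, and Finn is a knight.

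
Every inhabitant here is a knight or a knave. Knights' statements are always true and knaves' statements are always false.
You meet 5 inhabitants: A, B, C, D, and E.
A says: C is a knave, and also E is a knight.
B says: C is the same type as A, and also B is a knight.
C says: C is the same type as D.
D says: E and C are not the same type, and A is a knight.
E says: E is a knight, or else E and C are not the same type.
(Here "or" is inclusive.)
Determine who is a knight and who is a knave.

A is a knight, B is a knave, C is a knave, D is a knight, and E is a knight.

Since A is a knight, "C is a knave, and also E is a knight" needs to be true, which holds.
B is a knave; "C is the same type as A, and also B is a knight" is false, as required.
C is a knave, and the claim "C is the same type as D" is indeed false.
D is a knight; "E and C are not the same type, and A is a knight" is true, as required.
E (knight): "E is a knight, or else E and C are not the same type" — true. ✓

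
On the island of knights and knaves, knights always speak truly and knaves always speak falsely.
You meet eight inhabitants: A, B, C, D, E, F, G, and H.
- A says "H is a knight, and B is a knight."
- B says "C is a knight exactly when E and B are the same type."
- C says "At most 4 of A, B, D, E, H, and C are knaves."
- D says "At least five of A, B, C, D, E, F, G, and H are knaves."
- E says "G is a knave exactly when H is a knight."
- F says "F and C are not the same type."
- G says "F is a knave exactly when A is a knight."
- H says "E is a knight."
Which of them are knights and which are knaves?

A is a knave, so "H is a knight, and B is a knight" must be False — and it is.
B is a knave; "C is a knight exactly when E and B are the same type" is False, as required.
Since C is a knave, "at most 4 of A, B, D, E, H, and C are knaves" needs to be False, which holds.
D is a knight, and the claim "at least five of A, B, C, D, E, F, G, and H are knaves" is indeed true.
As a knave, E's statement "G is a knave exactly when H is a knight" should be False; it is.
F is a knave, and the claim "F and C are not the same type" is indeed False.
G (knave): "F is a knave exactly when A is a knight" — False. ✓
H (knave): "E is a knight" — False. ✓

Knights: D. Knaves: A, B, C, E, F, G, and H.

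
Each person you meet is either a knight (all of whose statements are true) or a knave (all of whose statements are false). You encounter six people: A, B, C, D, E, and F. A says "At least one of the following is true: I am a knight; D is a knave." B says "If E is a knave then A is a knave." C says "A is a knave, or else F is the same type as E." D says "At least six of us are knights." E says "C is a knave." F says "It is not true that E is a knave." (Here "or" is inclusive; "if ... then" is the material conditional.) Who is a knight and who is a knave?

A is a knight, B is a knave, C is a knight, D is a knave, E is a knave, and F is a knave.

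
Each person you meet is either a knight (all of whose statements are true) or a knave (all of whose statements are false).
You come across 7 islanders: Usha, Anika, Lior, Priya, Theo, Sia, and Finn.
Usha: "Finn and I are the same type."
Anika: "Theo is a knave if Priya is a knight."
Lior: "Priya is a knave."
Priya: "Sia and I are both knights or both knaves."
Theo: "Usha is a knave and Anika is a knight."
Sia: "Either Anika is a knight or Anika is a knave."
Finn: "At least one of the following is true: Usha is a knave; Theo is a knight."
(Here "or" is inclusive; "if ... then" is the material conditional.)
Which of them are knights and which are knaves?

Knights: Anika, Lior, Theo, Sia, and Finn. Knaves: Usha and Priya.

Since Usha is a knave, "Finn and I are the same type" needs to be false, which holds.
Anika (knight): "Theo is a knave if Priya is a knight" — True. ✓
As a knight, Lior's statement "Priya is a knave" should be True; it is.
Priya is a knave, so "Sia and I are both knights or both knaves" must be false — and it is.
As a knight, Theo's statement "Usha is a knave and Anika is a knight" should be True; it is.
Sia (knight): "either Anika is a knight or Anika is a knave" — True. ✓
Finn (knight): "at least one of the following is true: Usha is a knave; Theo is a knight" — True. ✓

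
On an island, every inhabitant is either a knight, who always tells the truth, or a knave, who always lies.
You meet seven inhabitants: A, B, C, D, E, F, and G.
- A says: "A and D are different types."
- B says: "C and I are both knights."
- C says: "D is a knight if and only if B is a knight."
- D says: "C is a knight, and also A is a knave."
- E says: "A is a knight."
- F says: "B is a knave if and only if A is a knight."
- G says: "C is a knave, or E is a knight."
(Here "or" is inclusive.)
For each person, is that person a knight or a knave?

A is a knight, B is a knave, C is a knight, D is a knave, E is a knight, F is a knight, and G is a knight.

A is a knight, so "A and D are different types" must be True — and it is.
B (knave): "C and I are both knights" — False. ✓
C is a knight, so "D is a knight if and only if B is a knight" must be True — and it is.
As a knave, D's statement "C is a knight, and also A is a knave" should be False; it is.
E (knight): "A is a knight" — True. ✓
F is a knight, so "B is a knave if and only if A is a knight" must be True — and it is.
Since G is a knight, "C is a knave, or E is a knight" needs to be True, which holds.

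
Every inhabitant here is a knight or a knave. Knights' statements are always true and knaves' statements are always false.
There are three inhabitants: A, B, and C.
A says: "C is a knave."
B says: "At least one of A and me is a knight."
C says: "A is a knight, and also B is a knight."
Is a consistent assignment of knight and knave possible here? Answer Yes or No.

No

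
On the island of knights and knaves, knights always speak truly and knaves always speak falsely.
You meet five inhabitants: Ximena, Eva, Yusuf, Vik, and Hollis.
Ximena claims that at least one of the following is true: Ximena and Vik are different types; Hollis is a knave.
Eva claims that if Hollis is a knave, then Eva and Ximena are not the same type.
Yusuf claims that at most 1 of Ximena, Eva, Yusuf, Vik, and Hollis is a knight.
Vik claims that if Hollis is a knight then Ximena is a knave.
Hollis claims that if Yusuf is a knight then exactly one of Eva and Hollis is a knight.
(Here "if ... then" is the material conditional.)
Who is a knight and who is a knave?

Knights: Ximena, Eva, and Hollis. Knaves: Yusuf and Vik.

Ximena is a knight, so "at least one of the following is true: Ximena and Vik are different types; Hollis is a knave" must be True — and it is.
Eva is a knight, so "if Hollis is a knave, then Eva and Ximena are not the same type" must be True — and it is.
Since Yusuf is a knave, "at most 1 of Ximena, Eva, Yusuf, Vik, and Hollis is a knight" needs to be False, which holds.
Vik is a knave, so "if Hollis is a knight then Ximena is a knave" must be False — and it is.
Hollis is a knight, and the claim "if Yusuf is a knight then exactly one of Eva and Hollis is a knight" is indeed True.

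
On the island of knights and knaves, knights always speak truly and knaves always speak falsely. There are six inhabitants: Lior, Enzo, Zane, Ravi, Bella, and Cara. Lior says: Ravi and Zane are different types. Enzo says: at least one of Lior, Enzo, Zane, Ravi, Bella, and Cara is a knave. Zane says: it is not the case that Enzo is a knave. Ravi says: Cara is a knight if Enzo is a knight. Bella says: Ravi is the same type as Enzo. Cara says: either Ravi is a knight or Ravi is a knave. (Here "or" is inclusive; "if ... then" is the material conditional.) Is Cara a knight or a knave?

Cara is a knight.

Consistent assignments: {Lior=knave, Enzo=knight, Zane=knight, Ravi=knight, Bella=knight, Cara=knight}
In every consistent assignment, Cara is a knight.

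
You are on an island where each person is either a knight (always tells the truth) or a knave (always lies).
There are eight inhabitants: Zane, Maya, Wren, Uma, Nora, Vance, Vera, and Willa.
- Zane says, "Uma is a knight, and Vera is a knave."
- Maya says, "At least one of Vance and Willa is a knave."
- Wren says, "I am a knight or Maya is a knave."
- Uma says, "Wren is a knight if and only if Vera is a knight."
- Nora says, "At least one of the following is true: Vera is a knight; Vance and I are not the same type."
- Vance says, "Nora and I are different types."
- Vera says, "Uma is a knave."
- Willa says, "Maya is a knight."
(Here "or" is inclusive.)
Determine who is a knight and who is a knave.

Zane is a knight, so "Uma is a knight, and Vera is a knave" must be true — and it is.
Maya (knight): "at least one of Vance and Willa is a knave" — true. ✓
Wren is a knave; "I am a knight or Maya is a knave" is False, as required.
Uma is a knight, so "Wren is a knight if and only if Vera is a knight" must be true — and it is.
Nora is a knave; "at least one of the following is true: Vera is a knight; Vance and I are not the same type" is False, as required.
Since Vance is a knave, "Nora and I are different types" needs to be False, which holds.
Vera is a knave; "Uma is a knave" is False, as required.
Since Willa is a knight, "Maya is a knight" needs to be true, which holds.

Knights: Zane, Maya, Uma, and Willa. Knaves: Wren, Nora, Vance, and Vera.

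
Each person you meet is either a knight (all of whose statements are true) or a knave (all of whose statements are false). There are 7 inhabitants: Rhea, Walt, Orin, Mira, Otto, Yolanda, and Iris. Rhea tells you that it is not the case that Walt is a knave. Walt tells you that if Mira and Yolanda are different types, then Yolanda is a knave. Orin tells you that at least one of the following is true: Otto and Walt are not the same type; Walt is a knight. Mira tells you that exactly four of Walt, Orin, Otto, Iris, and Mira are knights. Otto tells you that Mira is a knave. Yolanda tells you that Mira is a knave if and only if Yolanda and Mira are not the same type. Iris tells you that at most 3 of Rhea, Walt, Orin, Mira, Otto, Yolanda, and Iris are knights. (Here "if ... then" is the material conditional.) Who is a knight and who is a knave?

Rhea is a knight, Walt is a knight, Orin is a knight, Mira is a knave, Otto is a knight, Yolanda is a knave, and Iris is a knave.

Rhea is a knight, so "it is not the case that Walt is a knave" must be True — and it is.
Walt is a knight, so "if Mira and Yolanda are different types, then Yolanda is a knave" must be True — and it is.
Orin (knight): "at least one of the following is true: Otto and Walt are not the same type; Walt is a knight" — True. ✓
As a knave, Mira's statement "exactly four of Walt, Orin, Otto, Iris, and Mira are knights" should be False; it is.
Otto is a knight, and the claim "Mira is a knave" is indeed True.
Yolanda is a knave, so "Mira is a knave if and only if Yolanda and Mira are not the same type" must be False — and it is.
Iris is a knave, and the claim "at most 3 of Rhea, Walt, Orin, Mira, Otto, Yolanda, and Iris are knights" is indeed False.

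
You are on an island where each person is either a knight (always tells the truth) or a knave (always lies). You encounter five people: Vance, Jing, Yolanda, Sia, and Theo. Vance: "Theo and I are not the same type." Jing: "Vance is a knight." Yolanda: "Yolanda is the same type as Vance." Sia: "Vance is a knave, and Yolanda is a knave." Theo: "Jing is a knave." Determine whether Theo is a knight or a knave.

Theo is a knave.

Consistent assignments: {Vance=knight, Jing=knight, Yolanda=knight, Sia=knave, Theo=knave}; {Vance=knight, Jing=knight, Yolanda=knave, Sia=knave, Theo=knave}
In every consistent assignment, Theo is a knave.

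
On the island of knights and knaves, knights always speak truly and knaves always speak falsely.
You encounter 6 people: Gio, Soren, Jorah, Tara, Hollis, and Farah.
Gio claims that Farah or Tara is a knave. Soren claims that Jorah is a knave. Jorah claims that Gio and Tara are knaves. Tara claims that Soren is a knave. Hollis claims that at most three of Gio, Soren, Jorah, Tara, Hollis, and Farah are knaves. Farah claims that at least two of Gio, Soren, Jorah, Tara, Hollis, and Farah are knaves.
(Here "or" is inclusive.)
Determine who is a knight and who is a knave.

Knights: Gio, Soren, Hollis, and Farah. Knaves: Jorah and Tara.

As a knight, Gio's statement "Farah or Tara is a knave" should be True; it is.
Since Soren is a knight, "Jorah is a knave" needs to be True, which holds.
Jorah (knave): "Gio and Tara are knaves" — false. ✓
Since Tara is a knave, "Soren is a knave" needs to be false, which holds.
Hollis is a knight, and the claim "at most three of Gio, Soren, Jorah, Tara, Hollis, and Farah are knaves" is indeed True.
Farah is a knight, so "at least two of Gio, Soren, Jorah, Tara, Hollis, and Farah are knaves" must be True — and it is.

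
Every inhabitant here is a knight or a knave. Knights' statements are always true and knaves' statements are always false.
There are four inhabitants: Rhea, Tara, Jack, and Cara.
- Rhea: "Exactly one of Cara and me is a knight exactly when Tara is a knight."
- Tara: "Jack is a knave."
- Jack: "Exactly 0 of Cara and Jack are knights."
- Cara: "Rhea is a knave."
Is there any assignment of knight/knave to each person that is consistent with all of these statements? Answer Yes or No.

No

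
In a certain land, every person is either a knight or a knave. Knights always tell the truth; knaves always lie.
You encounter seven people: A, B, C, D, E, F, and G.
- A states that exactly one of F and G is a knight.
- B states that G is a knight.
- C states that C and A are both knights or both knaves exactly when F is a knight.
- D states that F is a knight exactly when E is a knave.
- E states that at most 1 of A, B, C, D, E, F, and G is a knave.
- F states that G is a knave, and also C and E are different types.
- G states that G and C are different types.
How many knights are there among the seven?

The unique consistent assignment is A=knave, B=knave, C=knave, D=knave, E=knave, F=knave, G=knave.
That has 0 knights.

0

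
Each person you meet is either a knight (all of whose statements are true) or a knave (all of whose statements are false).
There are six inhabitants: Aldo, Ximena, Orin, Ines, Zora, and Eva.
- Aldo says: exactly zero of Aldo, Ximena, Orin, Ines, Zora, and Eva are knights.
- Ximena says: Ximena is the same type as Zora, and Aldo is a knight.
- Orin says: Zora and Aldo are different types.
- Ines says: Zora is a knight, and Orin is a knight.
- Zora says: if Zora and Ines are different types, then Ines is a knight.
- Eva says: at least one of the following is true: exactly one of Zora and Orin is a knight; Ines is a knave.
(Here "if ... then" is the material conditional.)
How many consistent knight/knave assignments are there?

1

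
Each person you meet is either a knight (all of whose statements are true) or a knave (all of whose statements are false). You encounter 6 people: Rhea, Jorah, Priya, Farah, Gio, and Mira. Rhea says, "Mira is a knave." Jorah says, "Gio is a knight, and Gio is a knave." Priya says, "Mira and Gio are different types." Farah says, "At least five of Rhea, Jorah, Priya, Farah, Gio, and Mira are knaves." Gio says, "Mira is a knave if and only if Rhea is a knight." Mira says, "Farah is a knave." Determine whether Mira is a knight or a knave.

Mira is a knight.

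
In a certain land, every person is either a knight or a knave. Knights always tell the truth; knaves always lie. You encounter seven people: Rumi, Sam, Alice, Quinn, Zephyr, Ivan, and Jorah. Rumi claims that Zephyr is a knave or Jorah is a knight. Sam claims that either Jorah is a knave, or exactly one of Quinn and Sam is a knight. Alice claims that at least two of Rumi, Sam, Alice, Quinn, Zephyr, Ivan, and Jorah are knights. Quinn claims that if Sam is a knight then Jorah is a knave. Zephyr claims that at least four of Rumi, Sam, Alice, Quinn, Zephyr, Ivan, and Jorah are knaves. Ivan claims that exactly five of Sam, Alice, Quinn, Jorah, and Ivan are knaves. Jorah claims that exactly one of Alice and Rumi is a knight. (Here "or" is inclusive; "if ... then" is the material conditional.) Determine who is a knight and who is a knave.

Rumi is a knight, Sam is a knight, Alice is a knight, Quinn is a knight, Zephyr is a knave, Ivan is a knave, and Jorah is a knave.

As a knight, Rumi's statement "Zephyr is a knave or Jorah is a knight" should be true; it is.
Sam (knight): "either Jorah is a knave, or exactly one of Quinn and Sam is a knight" — true. ✓
Since Alice is a knight, "at least two of Rumi, Sam, Alice, Quinn, Zephyr, Ivan, and Jorah are knights" needs to be true, which holds.
As a knight, Quinn's statement "if Sam is a knight then Jorah is a knave" should be true; it is.
Zephyr is a knave, and the claim "at least four of Rumi, Sam, Alice, Quinn, Zephyr, Ivan, and Jorah are knaves" is indeed False.
Ivan is a knave, so "exactly five of Sam, Alice, Quinn, Jorah, and Ivan are knaves" must be False — and it is.
Jorah is a knave, and the claim "exactly one of Alice and Rumi is a knight" is indeed False.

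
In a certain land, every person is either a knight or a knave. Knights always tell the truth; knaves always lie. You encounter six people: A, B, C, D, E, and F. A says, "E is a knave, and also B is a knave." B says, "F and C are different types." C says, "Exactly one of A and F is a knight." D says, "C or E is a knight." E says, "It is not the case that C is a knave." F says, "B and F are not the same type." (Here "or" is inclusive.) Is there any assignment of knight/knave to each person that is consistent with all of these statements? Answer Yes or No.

Yes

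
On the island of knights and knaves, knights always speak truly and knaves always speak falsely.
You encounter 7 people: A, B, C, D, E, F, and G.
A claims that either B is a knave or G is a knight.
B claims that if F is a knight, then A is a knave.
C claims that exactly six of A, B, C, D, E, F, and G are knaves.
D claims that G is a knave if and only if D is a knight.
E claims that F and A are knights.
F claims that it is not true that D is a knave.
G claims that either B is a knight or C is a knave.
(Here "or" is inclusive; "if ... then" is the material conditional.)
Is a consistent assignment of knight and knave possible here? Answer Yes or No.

No

Checking all 128 assignments, each has at least one speaker whose statement's truth value contradicts their type.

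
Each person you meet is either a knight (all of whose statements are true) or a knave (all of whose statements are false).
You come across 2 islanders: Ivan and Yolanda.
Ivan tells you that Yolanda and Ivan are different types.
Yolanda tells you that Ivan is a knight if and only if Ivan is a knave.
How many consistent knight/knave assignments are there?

Consistent assignments:
  Ivan=knight, Yolanda=knave
  Ivan=knave, Yolanda=knave

2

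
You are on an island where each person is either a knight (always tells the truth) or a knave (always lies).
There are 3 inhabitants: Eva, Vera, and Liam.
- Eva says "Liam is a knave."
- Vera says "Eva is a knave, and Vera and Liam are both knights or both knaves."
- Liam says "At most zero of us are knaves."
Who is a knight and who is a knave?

Knights: Eva. Knaves: Vera and Liam.

As a knight, Eva's statement "Liam is a knave" should be true; it is.
Vera is a knave, so "Eva is a knave, and Vera and Liam are both knights or both knaves" must be false — and it is.
Liam is a knave, so "at most zero of us are knaves" must be false — and it is.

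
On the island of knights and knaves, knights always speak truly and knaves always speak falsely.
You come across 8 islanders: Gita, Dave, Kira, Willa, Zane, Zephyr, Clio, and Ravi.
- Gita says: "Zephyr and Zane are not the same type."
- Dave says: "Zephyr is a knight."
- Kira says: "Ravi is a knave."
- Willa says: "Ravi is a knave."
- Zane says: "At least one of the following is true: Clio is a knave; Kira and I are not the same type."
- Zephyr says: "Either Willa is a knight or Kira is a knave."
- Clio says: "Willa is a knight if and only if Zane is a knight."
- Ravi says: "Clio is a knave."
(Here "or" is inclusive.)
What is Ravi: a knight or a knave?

Ravi is a knight.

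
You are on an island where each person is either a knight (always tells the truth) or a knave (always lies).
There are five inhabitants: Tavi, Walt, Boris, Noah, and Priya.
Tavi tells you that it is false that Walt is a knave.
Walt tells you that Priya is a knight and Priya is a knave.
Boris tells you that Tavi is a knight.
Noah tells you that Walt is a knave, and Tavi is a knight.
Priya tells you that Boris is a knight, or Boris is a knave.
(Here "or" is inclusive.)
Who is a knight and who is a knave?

Since Tavi is a knave, "it is false that Walt is a knave" needs to be false, which holds.
Since Walt is a knave, "Priya is a knight and Priya is a knave" needs to be false, which holds.
Since Boris is a knave, "Tavi is a knight" needs to be false, which holds.
Noah is a knave, and the claim "Walt is a knave, and Tavi is a knight" is indeed false.
Priya is a knight, and the claim "Boris is a knight, or Boris is a knave" is indeed True.

Knights: Priya. Knaves: Tavi, Walt, Boris, and Noah.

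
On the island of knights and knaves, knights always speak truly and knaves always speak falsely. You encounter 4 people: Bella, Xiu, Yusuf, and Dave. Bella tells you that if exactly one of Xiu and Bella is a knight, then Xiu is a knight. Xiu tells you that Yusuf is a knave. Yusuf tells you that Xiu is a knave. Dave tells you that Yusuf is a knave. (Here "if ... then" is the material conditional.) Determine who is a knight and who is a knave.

Bella is a knight, Xiu is a knight, Yusuf is a knave, and Dave is a knight.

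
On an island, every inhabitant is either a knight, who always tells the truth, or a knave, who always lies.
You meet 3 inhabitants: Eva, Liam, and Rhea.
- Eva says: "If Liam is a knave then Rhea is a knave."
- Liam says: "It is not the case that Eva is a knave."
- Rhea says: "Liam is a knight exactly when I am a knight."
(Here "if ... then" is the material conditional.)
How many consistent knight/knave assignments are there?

2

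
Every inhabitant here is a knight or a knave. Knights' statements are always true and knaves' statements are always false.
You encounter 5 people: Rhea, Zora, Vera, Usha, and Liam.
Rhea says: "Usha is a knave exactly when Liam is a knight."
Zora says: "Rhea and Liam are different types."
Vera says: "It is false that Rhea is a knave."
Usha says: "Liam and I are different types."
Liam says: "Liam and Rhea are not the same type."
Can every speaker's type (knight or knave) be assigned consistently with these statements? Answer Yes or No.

One consistent assignment: Rhea=knave, Zora=knave, Vera=knave, Usha=knave, Liam=knave.

Yes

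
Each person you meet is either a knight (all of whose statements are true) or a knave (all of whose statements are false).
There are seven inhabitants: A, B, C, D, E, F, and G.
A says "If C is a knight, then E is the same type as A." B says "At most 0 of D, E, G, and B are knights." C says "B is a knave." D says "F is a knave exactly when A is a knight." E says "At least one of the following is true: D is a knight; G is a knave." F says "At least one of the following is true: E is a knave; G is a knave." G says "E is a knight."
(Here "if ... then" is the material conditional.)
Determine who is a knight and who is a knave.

A is a knight, B is a knave, C is a knight, D is a knight, E is a knight, F is a knave, and G is a knight.

A is a knight; "if C is a knight, then E is the same type as A" is true, as required.
B is a knave; "at most 0 of D, E, G, and B are knights" is false, as required.
Since C is a knight, "B is a knave" needs to be true, which holds.
D is a knight, and the claim "F is a knave exactly when A is a knight" is indeed true.
E is a knight, and the claim "at least one of the following is true: D is a knight; G is a knave" is indeed true.
F is a knave, and the claim "at least one of the following is true: E is a knave; G is a knave" is indeed false.
G is a knight, and the claim "E is a knight" is indeed true.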